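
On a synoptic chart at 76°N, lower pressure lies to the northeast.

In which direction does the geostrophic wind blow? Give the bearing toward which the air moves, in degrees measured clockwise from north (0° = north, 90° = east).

The pressure-gradient force points toward the northeast (bearing 045°).
Geostrophic balance: in the Northern Hemisphere the Coriolis force deflects motion to the right, so the geostrophic wind blows 90° to the right of the pressure-gradient force (low pressure on the left).
Rotating 045° by 90° clockwise gives 135° — the wind blows toward the southeast.

135°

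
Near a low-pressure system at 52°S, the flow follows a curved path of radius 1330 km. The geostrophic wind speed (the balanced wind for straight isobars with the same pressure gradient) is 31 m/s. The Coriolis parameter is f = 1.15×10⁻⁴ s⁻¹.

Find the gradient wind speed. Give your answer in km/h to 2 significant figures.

95 km/h

Around a low, centrifugal force acts outward with Coriolis, so pressure-gradient force balances both:
(1/ρ)|∂P/∂n| = fV + V²/R  →  V² + fR·V − fR·V_g = 0
With fR = 1.15×10⁻⁴ × 1330×10³ m = 153 m/s:
V = [−fR + √((fR)² + 4 fR V_g)]/2 = [−153 + √(153² + 4×153×31)]/2 = 26.4 m/s
Subgeostrophic (V < V_g = 31 m/s), as expected around a low.
Converting: 26.4 m/s × 3.6 = 95 km/h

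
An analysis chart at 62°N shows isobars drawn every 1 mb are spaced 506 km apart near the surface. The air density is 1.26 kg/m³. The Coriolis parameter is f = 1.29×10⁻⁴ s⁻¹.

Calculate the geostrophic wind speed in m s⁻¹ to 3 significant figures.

Pressure gradient: |∂P/∂n| = 100 Pa / 506000 m = 1.98×10⁻⁴ Pa/m
Geostrophic balance (pressure-gradient force = Coriolis force):
V_g = (1/(fρ)) |∂P/∂n| = 1.98×10⁻⁴ / (1.29×10⁻⁴ × 1.26) = 1.22 m/s

1.22 m s⁻¹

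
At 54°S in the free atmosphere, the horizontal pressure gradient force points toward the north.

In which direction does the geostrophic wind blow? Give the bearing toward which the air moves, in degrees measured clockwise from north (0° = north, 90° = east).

The pressure-gradient force points toward the north (bearing 000°).
Geostrophic balance: in the Southern Hemisphere the Coriolis force deflects motion to the left, so the geostrophic wind blows 90° to the left of the pressure-gradient force (low pressure on the right).
Rotating 000° by 90° counterclockwise gives 270° — the wind blows toward the west.

270°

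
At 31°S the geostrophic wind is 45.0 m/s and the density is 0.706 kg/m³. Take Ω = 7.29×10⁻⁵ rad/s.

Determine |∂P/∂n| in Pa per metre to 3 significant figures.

Coriolis parameter at 31°S:
f = 2Ω sin φ = 2 × 7.29×10⁻⁵ × sin 31° = 7.51×10⁻⁵ s⁻¹
Geostrophic balance rearranged: |∂P/∂n| = f ρ V_g
|∂P/∂n| = 7.51×10⁻⁵ × 0.706 × 45.0 = 2.39×10⁻³ Pa/m

2.39×10⁻³ Pa/m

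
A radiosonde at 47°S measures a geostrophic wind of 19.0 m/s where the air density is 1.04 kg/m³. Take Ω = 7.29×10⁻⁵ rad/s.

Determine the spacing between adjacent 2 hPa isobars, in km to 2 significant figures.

95 km

Coriolis parameter at 47°S:
f = 2Ω sin φ = 2 × 7.29×10⁻⁵ × sin 47° = 1.07×10⁻⁴ s⁻¹
Geostrophic balance rearranged: |∂P/∂n| = f ρ V_g
|∂P/∂n| = 1.07×10⁻⁴ × 1.04 × 19.0 = 2.11×10⁻³ Pa/m
Isobar spacing: Δn = ΔP/|∂P/∂n| = 200 Pa / 2.11×10⁻³ Pa/m = 94920 m ≈ 95 km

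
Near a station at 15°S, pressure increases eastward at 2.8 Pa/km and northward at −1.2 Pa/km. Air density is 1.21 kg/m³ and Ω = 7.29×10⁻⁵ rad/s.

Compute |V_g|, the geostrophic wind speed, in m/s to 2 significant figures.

67 m/s

Coriolis parameter at 15°S:
f = 2Ω sin φ = 2 × 7.29×10⁻⁵ × sin 15° = 3.77×10⁻⁵ s⁻¹
In the Southern Hemisphere f is negative: f = −3.77×10⁻⁵ s⁻¹.
Component geostrophic relations (x east, y north):
u_g = −(1/(fρ)) ∂P/∂y,  v_g = (1/(fρ)) ∂P/∂x
u_g = −(−1.2×10⁻³)/(−3.77×10⁻⁵ × 1.21) = −26.3 m/s;  v_g = (2.8×10⁻³)/(−3.77×10⁻⁵ × 1.21) = −61.3 m/s
|V_g| = √(u_g² + v_g²) = 66.7 m/s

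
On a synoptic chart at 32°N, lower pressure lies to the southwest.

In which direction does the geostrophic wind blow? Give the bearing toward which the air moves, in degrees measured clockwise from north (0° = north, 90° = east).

315°

The pressure-gradient force points toward the southwest (bearing 225°).
Geostrophic balance: in the Northern Hemisphere the Coriolis force deflects motion to the right, so the geostrophic wind blows 90° to the right of the pressure-gradient force (low pressure on the left).
Rotating 225° by 90° clockwise gives 315° — the wind blows toward the northwest.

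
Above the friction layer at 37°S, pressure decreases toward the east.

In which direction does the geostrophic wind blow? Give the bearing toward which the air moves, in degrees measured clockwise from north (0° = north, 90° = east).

000°

The pressure-gradient force points toward the east (bearing 090°).
Geostrophic balance: in the Southern Hemisphere the Coriolis force deflects motion to the left, so the geostrophic wind blows 90° to the left of the pressure-gradient force (low pressure on the right).
Rotating 090° by 90° counterclockwise gives 000° — the wind blows toward the north.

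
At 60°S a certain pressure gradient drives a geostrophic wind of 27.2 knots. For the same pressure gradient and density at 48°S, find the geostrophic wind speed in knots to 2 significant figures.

32 knots

With the same pressure gradient and density, V_g ∝ 1/f ∝ 1/sin φ.
V₂ = V₁ · sin φ₁ / sin φ₂ = 27.2 × sin 60° / sin 48°
V₂ = 27.2 × 0.8660/0.7431 = 32 knots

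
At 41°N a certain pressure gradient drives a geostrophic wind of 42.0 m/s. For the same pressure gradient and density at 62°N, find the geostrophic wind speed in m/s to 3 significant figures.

31.2 m/s

With the same pressure gradient and density, V_g ∝ 1/f ∝ 1/sin φ.
V₂ = V₁ · sin φ₁ / sin φ₂ = 42.0 × sin 41° / sin 62°
V₂ = 42.0 × 0.6561/0.8829 = 31.2 m/s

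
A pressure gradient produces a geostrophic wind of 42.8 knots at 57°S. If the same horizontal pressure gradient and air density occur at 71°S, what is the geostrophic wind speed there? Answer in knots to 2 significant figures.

38 knots

With the same pressure gradient and density, V_g ∝ 1/f ∝ 1/sin φ.
V₂ = V₁ · sin φ₁ / sin φ₂ = 42.8 × sin 57° / sin 71°
V₂ = 42.8 × 0.8387/0.9455 = 38 knots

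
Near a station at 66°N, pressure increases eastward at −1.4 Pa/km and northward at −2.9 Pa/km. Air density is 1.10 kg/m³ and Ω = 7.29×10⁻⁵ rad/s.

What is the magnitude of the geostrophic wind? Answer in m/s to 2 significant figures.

22 m/s

Coriolis parameter at 66°N:
f = 2Ω sin φ = 2 × 7.29×10⁻⁵ × sin 66° = 1.33×10⁻⁴ s⁻¹
Component geostrophic relations (x east, y north):
u_g = −(1/(fρ)) ∂P/∂y,  v_g = (1/(fρ)) ∂P/∂x
u_g = −(−2.9×10⁻³)/(1.33×10⁻⁴ × 1.10) = 19.8 m/s;  v_g = (−1.4×10⁻³)/(1.33×10⁻⁴ × 1.10) = −9.56 m/s
|V_g| = √(u_g² + v_g²) = 22.0 m/s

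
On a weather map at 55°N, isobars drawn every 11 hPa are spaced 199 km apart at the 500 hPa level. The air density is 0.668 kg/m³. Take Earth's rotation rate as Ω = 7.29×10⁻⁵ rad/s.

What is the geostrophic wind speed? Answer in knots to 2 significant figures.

Coriolis parameter at 55°N:
f = 2Ω sin φ = 2 × 7.29×10⁻⁵ × sin 55° = 1.19×10⁻⁴ s⁻¹
Pressure gradient: |∂P/∂n| = 1100 Pa / 199000 m = 5.53×10⁻³ Pa/m
Geostrophic balance (pressure-gradient force = Coriolis force):
V_g = (1/(fρ)) |∂P/∂n| = 5.53×10⁻³ / (1.19×10⁻⁴ × 0.668) = 69.3 m/s
Converting: 69.3 m/s × 1.944 = 130 knots

130 knots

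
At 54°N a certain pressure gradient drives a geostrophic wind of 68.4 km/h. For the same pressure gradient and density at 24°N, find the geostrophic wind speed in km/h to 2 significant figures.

With the same pressure gradient and density, V_g ∝ 1/f ∝ 1/sin φ.
V₂ = V₁ · sin φ₁ / sin φ₂ = 68.4 × sin 54° / sin 24°
V₂ = 68.4 × 0.8090/0.4067 = 140 km/h

140 km/h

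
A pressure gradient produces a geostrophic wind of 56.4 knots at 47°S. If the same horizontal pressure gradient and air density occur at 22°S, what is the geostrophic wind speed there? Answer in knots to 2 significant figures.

110 knots

With the same pressure gradient and density, V_g ∝ 1/f ∝ 1/sin φ.
V₂ = V₁ · sin φ₁ / sin φ₂ = 56.4 × sin 47° / sin 22°
V₂ = 56.4 × 0.7314/0.3746 = 110 knots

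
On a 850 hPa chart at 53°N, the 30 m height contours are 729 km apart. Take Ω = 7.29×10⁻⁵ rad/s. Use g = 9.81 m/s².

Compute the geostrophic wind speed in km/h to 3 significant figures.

12.5 km/h

Coriolis parameter at 53°N:
f = 2Ω sin φ = 2 × 7.29×10⁻⁵ × sin 53° = 1.16×10⁻⁴ s⁻¹
Height gradient: |∂Z/∂n| = 30 m / 729000 m = 4.12×10⁻⁵
On a pressure surface, geostrophic balance gives V_g = (g/f)|∂Z/∂n|:
V_g = 9.81 × 4.12×10⁻⁵ / 1.16×10⁻⁴ = 3.47 m/s
Converting: 3.47 m/s × 3.6 = 12.5 km/h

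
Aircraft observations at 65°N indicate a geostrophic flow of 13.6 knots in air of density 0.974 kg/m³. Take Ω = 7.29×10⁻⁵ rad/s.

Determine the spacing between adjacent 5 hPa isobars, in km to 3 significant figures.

Coriolis parameter at 65°N:
f = 2Ω sin φ = 2 × 7.29×10⁻⁵ × sin 65° = 1.32×10⁻⁴ s⁻¹
Wind speed in SI: 13.6 knots = 7.00 m/s
Geostrophic balance rearranged: |∂P/∂n| = f ρ V_g
|∂P/∂n| = 1.32×10⁻⁴ × 0.974 × 7.00 = 9.00×10⁻⁴ Pa/m
Isobar spacing: Δn = ΔP/|∂P/∂n| = 500 Pa / 9.00×10⁻⁴ Pa/m = 555266 m ≈ 555 km

555 km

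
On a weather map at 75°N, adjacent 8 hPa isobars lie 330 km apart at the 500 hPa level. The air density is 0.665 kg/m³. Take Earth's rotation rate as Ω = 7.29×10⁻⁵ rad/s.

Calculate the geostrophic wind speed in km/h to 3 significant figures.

Coriolis parameter at 75°N:
f = 2Ω sin φ = 2 × 7.29×10⁻⁵ × sin 75° = 1.41×10⁻⁴ s⁻¹
Pressure gradient: |∂P/∂n| = 800 Pa / 330000 m = 2.42×10⁻³ Pa/m
Geostrophic balance (pressure-gradient force = Coriolis force):
V_g = (1/(fρ)) |∂P/∂n| = 2.42×10⁻³ / (1.41×10⁻⁴ × 0.665) = 25.9 m/s
Converting: 25.9 m/s × 3.6 = 93.2 km/h

93.2 km/h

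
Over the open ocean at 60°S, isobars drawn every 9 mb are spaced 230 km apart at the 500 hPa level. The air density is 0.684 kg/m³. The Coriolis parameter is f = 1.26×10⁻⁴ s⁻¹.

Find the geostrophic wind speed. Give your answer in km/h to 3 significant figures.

Pressure gradient: |∂P/∂n| = 900 Pa / 230000 m = 3.91×10⁻³ Pa/m
Geostrophic balance (pressure-gradient force = Coriolis force):
V_g = (1/(fρ)) |∂P/∂n| = 3.91×10⁻³ / (1.26×10⁻⁴ × 0.684) = 45.4 m/s
Converting: 45.4 m/s × 3.6 = 163 km/h

163 km/h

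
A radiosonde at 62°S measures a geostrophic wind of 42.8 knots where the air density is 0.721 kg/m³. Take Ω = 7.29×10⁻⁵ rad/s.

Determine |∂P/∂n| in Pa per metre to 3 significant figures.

Coriolis parameter at 62°S:
f = 2Ω sin φ = 2 × 7.29×10⁻⁵ × sin 62° = 1.29×10⁻⁴ s⁻¹
Wind speed in SI: 42.8 knots = 22.0 m/s
Geostrophic balance rearranged: |∂P/∂n| = f ρ V_g
|∂P/∂n| = 1.29×10⁻⁴ × 0.721 × 22.0 = 2.04×10⁻³ Pa/m

2.04×10⁻³ Pa/m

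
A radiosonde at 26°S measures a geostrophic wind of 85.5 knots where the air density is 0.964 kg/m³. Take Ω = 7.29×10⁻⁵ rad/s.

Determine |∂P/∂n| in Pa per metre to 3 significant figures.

Coriolis parameter at 26°S:
f = 2Ω sin φ = 2 × 7.29×10⁻⁵ × sin 26° = 6.39×10⁻⁵ s⁻¹
Wind speed in SI: 85.5 knots = 44.0 m/s
Geostrophic balance rearranged: |∂P/∂n| = f ρ V_g
|∂P/∂n| = 6.39×10⁻⁵ × 0.964 × 44.0 = 2.71×10⁻³ Pa/m

2.71×10⁻³ Pa/m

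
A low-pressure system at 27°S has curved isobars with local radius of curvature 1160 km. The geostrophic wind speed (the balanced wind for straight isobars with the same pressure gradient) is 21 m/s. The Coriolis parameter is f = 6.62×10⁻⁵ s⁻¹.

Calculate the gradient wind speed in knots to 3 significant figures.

Around a low, centrifugal force acts outward with Coriolis, so pressure-gradient force balances both:
(1/ρ)|∂P/∂n| = fV + V²/R  →  V² + fR·V − fR·V_g = 0
With fR = 6.62×10⁻⁵ × 1160×10³ m = 76.8 m/s:
V = [−fR + √((fR)² + 4 fR V_g)]/2 = [−76.8 + √(76.8² + 4×76.8×21)]/2 = 17.2 m/s
Subgeostrophic (V < V_g = 21 m/s), as expected around a low.
Converting: 17.2 m/s × 1.944 = 33.4 knots

33.4 knots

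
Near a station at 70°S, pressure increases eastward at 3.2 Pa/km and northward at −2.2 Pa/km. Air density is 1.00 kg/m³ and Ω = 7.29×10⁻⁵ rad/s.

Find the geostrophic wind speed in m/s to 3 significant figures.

28.3 m/s

Coriolis parameter at 70°S:
f = 2Ω sin φ = 2 × 7.29×10⁻⁵ × sin 70° = 1.37×10⁻⁴ s⁻¹
In the Southern Hemisphere f is negative: f = −1.37×10⁻⁴ s⁻¹.
Component geostrophic relations (x east, y north):
u_g = −(1/(fρ)) ∂P/∂y,  v_g = (1/(fρ)) ∂P/∂x
u_g = −(−2.2×10⁻³)/(−1.37×10⁻⁴ × 1.00) = −16.1 m/s;  v_g = (3.2×10⁻³)/(−1.37×10⁻⁴ × 1.00) = −23.4 m/s
|V_g| = √(u_g² + v_g²) = 28.3 m/s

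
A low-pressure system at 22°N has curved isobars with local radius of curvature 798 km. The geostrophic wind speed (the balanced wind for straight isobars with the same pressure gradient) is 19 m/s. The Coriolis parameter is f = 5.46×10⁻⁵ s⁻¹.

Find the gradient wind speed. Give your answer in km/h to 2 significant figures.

Around a low, centrifugal force acts outward with Coriolis, so pressure-gradient force balances both:
(1/ρ)|∂P/∂n| = fV + V²/R  →  V² + fR·V − fR·V_g = 0
With fR = 5.46×10⁻⁵ × 798×10³ m = 43.6 m/s:
V = [−fR + √((fR)² + 4 fR V_g)]/2 = [−43.6 + √(43.6² + 4×43.6×19)]/2 = 14.3 m/s
Subgeostrophic (V < V_g = 19 m/s), as expected around a low.
Converting: 14.3 m/s × 3.6 = 51 km/h

51 km/h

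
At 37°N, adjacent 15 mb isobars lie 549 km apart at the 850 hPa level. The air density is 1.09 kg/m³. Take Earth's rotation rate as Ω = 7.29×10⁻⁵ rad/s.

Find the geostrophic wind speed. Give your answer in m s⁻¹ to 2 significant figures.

29 m s⁻¹

Coriolis parameter at 37°N:
f = 2Ω sin φ = 2 × 7.29×10⁻⁵ × sin 37° = 8.77×10⁻⁵ s⁻¹
Pressure gradient: |∂P/∂n| = 1500 Pa / 549000 m = 2.73×10⁻³ Pa/m
Geostrophic balance (pressure-gradient force = Coriolis force):
V_g = (1/(fρ)) |∂P/∂n| = 2.73×10⁻³ / (8.77×10⁻⁵ × 1.09) = 28.6 m/s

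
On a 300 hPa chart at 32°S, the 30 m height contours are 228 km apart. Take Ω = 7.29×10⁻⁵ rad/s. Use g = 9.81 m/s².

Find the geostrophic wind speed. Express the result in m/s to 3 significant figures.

Coriolis parameter at 32°S:
f = 2Ω sin φ = 2 × 7.29×10⁻⁵ × sin 32° = 7.73×10⁻⁵ s⁻¹
Height gradient: |∂Z/∂n| = 30 m / 228000 m = 1.32×10⁻⁴
On a pressure surface, geostrophic balance gives V_g = (g/f)|∂Z/∂n|:
V_g = 9.81 × 1.32×10⁻⁴ / 7.73×10⁻⁵ = 16.7 m/s

16.7 m/s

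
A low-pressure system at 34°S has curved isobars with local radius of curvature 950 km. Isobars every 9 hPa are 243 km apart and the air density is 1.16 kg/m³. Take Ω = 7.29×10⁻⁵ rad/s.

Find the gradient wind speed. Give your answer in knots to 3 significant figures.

55.6 knots

Coriolis parameter at 34°S:
f = 2Ω sin φ = 2 × 7.29×10⁻⁵ × sin 34° = 8.15×10⁻⁵ s⁻¹
Pressure gradient: |∂P/∂n| = 900 Pa / 243000 m = 3.70×10⁻³ Pa/m
Geostrophic speed: V_g = |∂P/∂n|/(fρ) = 3.70×10⁻³/(8.15×10⁻⁵ × 1.16) = 39.2 m/s
Around a low, centrifugal force acts outward with Coriolis, so pressure-gradient force balances both:
(1/ρ)|∂P/∂n| = fV + V²/R  →  V² + fR·V − fR·V_g = 0
With fR = 8.15×10⁻⁵ × 950×10³ m = 77.5 m/s:
V = [−fR + √((fR)² + 4 fR V_g)]/2 = [−77.5 + √(77.5² + 4×77.5×39.2)]/2 = 28.6 m/s
Subgeostrophic (V < V_g = 39.2 m/s), as expected around a low.
Converting: 28.6 m/s × 1.944 = 55.6 knots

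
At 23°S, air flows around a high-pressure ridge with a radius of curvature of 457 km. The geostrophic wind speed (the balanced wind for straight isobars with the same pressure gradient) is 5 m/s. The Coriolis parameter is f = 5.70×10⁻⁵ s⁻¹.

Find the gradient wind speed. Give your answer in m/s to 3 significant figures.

Around a high, pressure-gradient force acts outward with centrifugal, so Coriolis balances both:
fV = (1/ρ)|∂P/∂n| + V²/R  →  V² − fR·V + fR·V_g = 0
With fR = 5.70×10⁻⁵ × 457×10³ m = 26.0 m/s:
V = [fR − √((fR)² − 4 fR V_g)]/2 = [26.0 − √(26.0² − 4×26.0×5)]/2 = 6.75 m/s
Supergeostrophic (V > V_g = 5 m/s), as expected around a high.

6.75 m/s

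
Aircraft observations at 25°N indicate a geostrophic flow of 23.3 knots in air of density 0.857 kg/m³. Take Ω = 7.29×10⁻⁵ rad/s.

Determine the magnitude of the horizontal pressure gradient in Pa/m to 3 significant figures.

6.33×10⁻⁴ Pa/m

Coriolis parameter at 25°N:
f = 2Ω sin φ = 2 × 7.29×10⁻⁵ × sin 25° = 6.16×10⁻⁵ s⁻¹
Wind speed in SI: 23.3 knots = 12.0 m/s
Geostrophic balance rearranged: |∂P/∂n| = f ρ V_g
|∂P/∂n| = 6.16×10⁻⁵ × 0.857 × 12.0 = 6.33×10⁻⁴ Pa/m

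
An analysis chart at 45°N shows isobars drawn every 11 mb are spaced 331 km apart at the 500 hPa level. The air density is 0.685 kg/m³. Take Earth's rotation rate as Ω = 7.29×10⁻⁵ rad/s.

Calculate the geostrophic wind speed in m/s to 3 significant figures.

47.1 m/s

Coriolis parameter at 45°N:
f = 2Ω sin φ = 2 × 7.29×10⁻⁵ × sin 45° = 1.03×10⁻⁴ s⁻¹
Pressure gradient: |∂P/∂n| = 1100 Pa / 331000 m = 3.32×10⁻³ Pa/m
Geostrophic balance (pressure-gradient force = Coriolis force):
V_g = (1/(fρ)) |∂P/∂n| = 3.32×10⁻³ / (1.03×10⁻⁴ × 0.685) = 47.1 m/s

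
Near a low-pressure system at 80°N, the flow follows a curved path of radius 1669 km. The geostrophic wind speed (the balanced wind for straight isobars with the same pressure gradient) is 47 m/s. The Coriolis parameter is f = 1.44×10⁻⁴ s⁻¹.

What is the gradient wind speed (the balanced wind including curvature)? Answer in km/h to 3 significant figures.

145 km/h

Around a low, centrifugal force acts outward with Coriolis, so pressure-gradient force balances both:
(1/ρ)|∂P/∂n| = fV + V²/R  →  V² + fR·V − fR·V_g = 0
With fR = 1.44×10⁻⁴ × 1669×10³ m = 240 m/s:
V = [−fR + √((fR)² + 4 fR V_g)]/2 = [−240 + √(240² + 4×240×47)]/2 = 40.3 m/s
Subgeostrophic (V < V_g = 47 m/s), as expected around a low.
Converting: 40.3 m/s × 3.6 = 145 km/h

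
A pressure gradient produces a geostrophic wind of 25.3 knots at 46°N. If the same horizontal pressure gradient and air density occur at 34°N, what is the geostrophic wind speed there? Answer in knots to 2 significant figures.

33 knots

With the same pressure gradient and density, V_g ∝ 1/f ∝ 1/sin φ.
V₂ = V₁ · sin φ₁ / sin φ₂ = 25.3 × sin 46° / sin 34°
V₂ = 25.3 × 0.7193/0.5592 = 33 knots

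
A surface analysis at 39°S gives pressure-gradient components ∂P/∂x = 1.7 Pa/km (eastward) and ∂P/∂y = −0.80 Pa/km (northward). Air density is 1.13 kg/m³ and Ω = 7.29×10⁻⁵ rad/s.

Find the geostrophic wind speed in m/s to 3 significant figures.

Coriolis parameter at 39°S:
f = 2Ω sin φ = 2 × 7.29×10⁻⁵ × sin 39° = 9.18×10⁻⁵ s⁻¹
In the Southern Hemisphere f is negative: f = −9.18×10⁻⁵ s⁻¹.
Component geostrophic relations (x east, y north):
u_g = −(1/(fρ)) ∂P/∂y,  v_g = (1/(fρ)) ∂P/∂x
u_g = −(−0.80×10⁻³)/(−9.18×10⁻⁵ × 1.13) = −7.72 m/s;  v_g = (1.7×10⁻³)/(−9.18×10⁻⁵ × 1.13) = −16.4 m/s
|V_g| = √(u_g² + v_g²) = 18.1 m/s

18.1 m/s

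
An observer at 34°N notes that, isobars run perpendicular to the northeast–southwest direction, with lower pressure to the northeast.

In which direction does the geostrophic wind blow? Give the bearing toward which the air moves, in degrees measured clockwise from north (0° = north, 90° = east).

135°

The pressure-gradient force points toward the northeast (bearing 045°).
Geostrophic balance: in the Northern Hemisphere the Coriolis force deflects motion to the right, so the geostrophic wind blows 90° to the right of the pressure-gradient force (low pressure on the left).
Rotating 045° by 90° clockwise gives 135° — the wind blows toward the southeast.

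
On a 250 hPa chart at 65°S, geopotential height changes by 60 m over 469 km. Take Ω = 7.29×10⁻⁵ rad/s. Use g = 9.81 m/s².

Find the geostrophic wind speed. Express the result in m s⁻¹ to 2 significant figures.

9.5 m s⁻¹

Coriolis parameter at 65°S:
f = 2Ω sin φ = 2 × 7.29×10⁻⁵ × sin 65° = 1.32×10⁻⁴ s⁻¹
Height gradient: |∂Z/∂n| = 60 m / 469000 m = 1.28×10⁻⁴
On a pressure surface, geostrophic balance gives V_g = (g/f)|∂Z/∂n|:
V_g = 9.81 × 1.28×10⁻⁴ / 1.32×10⁻⁴ = 9.50 m/s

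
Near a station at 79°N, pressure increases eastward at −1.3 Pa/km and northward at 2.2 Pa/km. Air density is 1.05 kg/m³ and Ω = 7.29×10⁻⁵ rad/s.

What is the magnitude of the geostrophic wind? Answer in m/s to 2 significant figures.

Coriolis parameter at 79°N:
f = 2Ω sin φ = 2 × 7.29×10⁻⁵ × sin 79° = 1.43×10⁻⁴ s⁻¹
Component geostrophic relations (x east, y north):
u_g = −(1/(fρ)) ∂P/∂y,  v_g = (1/(fρ)) ∂P/∂x
u_g = −(2.2×10⁻³)/(1.43×10⁻⁴ × 1.05) = −14.6 m/s;  v_g = (−1.3×10⁻³)/(1.43×10⁻⁴ × 1.05) = −8.65 m/s
|V_g| = √(u_g² + v_g²) = 17.0 m/s

17 m/s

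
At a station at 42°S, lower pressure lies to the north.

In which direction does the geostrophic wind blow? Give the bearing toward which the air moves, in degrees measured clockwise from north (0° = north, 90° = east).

270°

The pressure-gradient force points toward the north (bearing 000°).
Geostrophic balance: in the Southern Hemisphere the Coriolis force deflects motion to the left, so the geostrophic wind blows 90° to the left of the pressure-gradient force (low pressure on the right).
Rotating 000° by 90° counterclockwise gives 270° — the wind blows toward the west.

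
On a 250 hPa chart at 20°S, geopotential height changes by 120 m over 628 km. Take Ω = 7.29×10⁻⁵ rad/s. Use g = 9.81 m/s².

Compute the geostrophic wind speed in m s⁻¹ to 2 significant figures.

Coriolis parameter at 20°S:
f = 2Ω sin φ = 2 × 7.29×10⁻⁵ × sin 20° = 4.99×10⁻⁵ s⁻¹
Height gradient: |∂Z/∂n| = 120 m / 628000 m = 1.91×10⁻⁴
On a pressure surface, geostrophic balance gives V_g = (g/f)|∂Z/∂n|:
V_g = 9.81 × 1.91×10⁻⁴ / 4.99×10⁻⁵ = 37.6 m/s

38 m s⁻¹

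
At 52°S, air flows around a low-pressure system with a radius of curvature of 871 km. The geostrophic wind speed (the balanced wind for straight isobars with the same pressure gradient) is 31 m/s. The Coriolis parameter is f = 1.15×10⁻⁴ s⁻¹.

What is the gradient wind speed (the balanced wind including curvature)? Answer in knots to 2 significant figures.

48 knots

Around a low, centrifugal force acts outward with Coriolis, so pressure-gradient force balances both:
(1/ρ)|∂P/∂n| = fV + V²/R  →  V² + fR·V − fR·V_g = 0
With fR = 1.15×10⁻⁴ × 871×10³ m = 100 m/s:
V = [−fR + √((fR)² + 4 fR V_g)]/2 = [−100 + √(100² + 4×100×31)]/2 = 24.8 m/s
Subgeostrophic (V < V_g = 31 m/s), as expected around a low.
Converting: 24.8 m/s × 1.944 = 48 knots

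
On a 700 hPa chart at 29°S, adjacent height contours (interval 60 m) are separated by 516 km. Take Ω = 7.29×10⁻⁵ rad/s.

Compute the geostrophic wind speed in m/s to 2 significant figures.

16 m/s

Coriolis parameter at 29°S:
f = 2Ω sin φ = 2 × 7.29×10⁻⁵ × sin 29° = 7.07×10⁻⁵ s⁻¹
Height gradient: |∂Z/∂n| = 60 m / 516000 m = 1.16×10⁻⁴
On a pressure surface, geostrophic balance gives V_g = (g/f)|∂Z/∂n|:
V_g = 9.81 × 1.16×10⁻⁴ / 7.07×10⁻⁵ = 16.1 m/s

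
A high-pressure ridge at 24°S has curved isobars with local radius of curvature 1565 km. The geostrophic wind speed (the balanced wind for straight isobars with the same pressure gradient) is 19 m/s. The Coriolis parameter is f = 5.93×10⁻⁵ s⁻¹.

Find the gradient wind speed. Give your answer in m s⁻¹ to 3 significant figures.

Around a high, pressure-gradient force acts outward with centrifugal, so Coriolis balances both:
fV = (1/ρ)|∂P/∂n| + V²/R  →  V² − fR·V + fR·V_g = 0
With fR = 5.93×10⁻⁵ × 1565×10³ m = 92.8 m/s:
V = [fR − √((fR)² − 4 fR V_g)]/2 = [92.8 − √(92.8² − 4×92.8×19)]/2 = 26.7 m/s
Supergeostrophic (V > V_g = 19 m/s), as expected around a high.

26.7 m s⁻¹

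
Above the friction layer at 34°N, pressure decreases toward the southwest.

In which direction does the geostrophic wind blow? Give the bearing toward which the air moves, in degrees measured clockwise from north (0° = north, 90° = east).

The pressure-gradient force points toward the southwest (bearing 225°).
Geostrophic balance: in the Northern Hemisphere the Coriolis force deflects motion to the right, so the geostrophic wind blows 90° to the right of the pressure-gradient force (low pressure on the left).
Rotating 225° by 90° clockwise gives 315° — the wind blows toward the northwest.

315°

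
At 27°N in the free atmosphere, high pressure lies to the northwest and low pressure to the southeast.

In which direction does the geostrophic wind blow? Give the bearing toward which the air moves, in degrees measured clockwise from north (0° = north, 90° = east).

The pressure-gradient force points toward the southeast (bearing 135°).
Geostrophic balance: in the Northern Hemisphere the Coriolis force deflects motion to the right, so the geostrophic wind blows 90° to the right of the pressure-gradient force (low pressure on the left).
Rotating 135° by 90° clockwise gives 225° — the wind blows toward the southwest.

225°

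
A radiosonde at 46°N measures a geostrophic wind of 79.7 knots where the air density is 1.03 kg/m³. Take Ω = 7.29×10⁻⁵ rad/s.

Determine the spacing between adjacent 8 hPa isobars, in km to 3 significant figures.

181 km

Coriolis parameter at 46°N:
f = 2Ω sin φ = 2 × 7.29×10⁻⁵ × sin 46° = 1.05×10⁻⁴ s⁻¹
Wind speed in SI: 79.7 knots = 41.0 m/s
Geostrophic balance rearranged: |∂P/∂n| = f ρ V_g
|∂P/∂n| = 1.05×10⁻⁴ × 1.03 × 41.0 = 4.43×10⁻³ Pa/m
Isobar spacing: Δn = ΔP/|∂P/∂n| = 800 Pa / 4.43×10⁻³ Pa/m = 180620 m ≈ 181 km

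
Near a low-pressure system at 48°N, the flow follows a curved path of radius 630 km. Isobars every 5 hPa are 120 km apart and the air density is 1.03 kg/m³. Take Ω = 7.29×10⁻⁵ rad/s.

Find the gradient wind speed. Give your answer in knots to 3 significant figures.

Coriolis parameter at 48°N:
f = 2Ω sin φ = 2 × 7.29×10⁻⁵ × sin 48° = 1.08×10⁻⁴ s⁻¹
Pressure gradient: |∂P/∂n| = 500 Pa / 120000 m = 4.17×10⁻³ Pa/m
Geostrophic speed: V_g = |∂P/∂n|/(fρ) = 4.17×10⁻³/(1.08×10⁻⁴ × 1.03) = 37.3 m/s
Around a low, centrifugal force acts outward with Coriolis, so pressure-gradient force balances both:
(1/ρ)|∂P/∂n| = fV + V²/R  →  V² + fR·V − fR·V_g = 0
With fR = 1.08×10⁻⁴ × 630×10³ m = 68.3 m/s:
V = [−fR + √((fR)² + 4 fR V_g)]/2 = [−68.3 + √(68.3² + 4×68.3×37.3)]/2 = 26.8 m/s
Subgeostrophic (V < V_g = 37.3 m/s), as expected around a low.
Converting: 26.8 m/s × 1.944 = 52.1 knots

52.1 knots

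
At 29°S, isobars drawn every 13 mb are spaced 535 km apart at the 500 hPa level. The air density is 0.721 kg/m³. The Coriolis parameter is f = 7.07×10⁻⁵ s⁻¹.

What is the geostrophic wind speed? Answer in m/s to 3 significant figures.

47.7 m/s

Pressure gradient: |∂P/∂n| = 1300 Pa / 535000 m = 2.43×10⁻³ Pa/m
Geostrophic balance (pressure-gradient force = Coriolis force):
V_g = (1/(fρ)) |∂P/∂n| = 2.43×10⁻³ / (7.07×10⁻⁵ × 0.721) = 47.7 m/s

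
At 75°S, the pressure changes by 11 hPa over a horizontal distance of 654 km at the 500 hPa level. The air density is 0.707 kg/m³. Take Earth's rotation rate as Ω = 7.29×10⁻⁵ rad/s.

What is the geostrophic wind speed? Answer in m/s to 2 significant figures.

Coriolis parameter at 75°S:
f = 2Ω sin φ = 2 × 7.29×10⁻⁵ × sin 75° = 1.41×10⁻⁴ s⁻¹
Pressure gradient: |∂P/∂n| = 1100 Pa / 654000 m = 1.68×10⁻³ Pa/m
Geostrophic balance (pressure-gradient force = Coriolis force):
V_g = (1/(fρ)) |∂P/∂n| = 1.68×10⁻³ / (1.41×10⁻⁴ × 0.707) = 16.9 m/s

17 m/s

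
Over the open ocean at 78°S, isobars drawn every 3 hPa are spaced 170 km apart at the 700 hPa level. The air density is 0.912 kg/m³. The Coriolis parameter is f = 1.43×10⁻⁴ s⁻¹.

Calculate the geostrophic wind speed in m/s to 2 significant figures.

14 m/s

Pressure gradient: |∂P/∂n| = 300 Pa / 170000 m = 1.76×10⁻³ Pa/m
Geostrophic balance (pressure-gradient force = Coriolis force):
V_g = (1/(fρ)) |∂P/∂n| = 1.76×10⁻³ / (1.43×10⁻⁴ × 0.912) = 13.5 m/s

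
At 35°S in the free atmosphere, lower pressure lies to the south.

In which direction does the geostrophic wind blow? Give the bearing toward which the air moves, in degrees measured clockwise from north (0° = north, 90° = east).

The pressure-gradient force points toward the south (bearing 180°).
Geostrophic balance: in the Southern Hemisphere the Coriolis force deflects motion to the left, so the geostrophic wind blows 90° to the left of the pressure-gradient force (low pressure on the right).
Rotating 180° by 90° counterclockwise gives 090° — the wind blows toward the east.

090°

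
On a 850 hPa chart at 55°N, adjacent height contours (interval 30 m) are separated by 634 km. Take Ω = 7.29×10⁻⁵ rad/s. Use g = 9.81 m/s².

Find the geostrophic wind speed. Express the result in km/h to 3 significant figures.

14.0 km/h

Coriolis parameter at 55°N:
f = 2Ω sin φ = 2 × 7.29×10⁻⁵ × sin 55° = 1.19×10⁻⁴ s⁻¹
Height gradient: |∂Z/∂n| = 30 m / 634000 m = 4.73×10⁻⁵
On a pressure surface, geostrophic balance gives V_g = (g/f)|∂Z/∂n|:
V_g = 9.81 × 4.73×10⁻⁵ / 1.19×10⁻⁴ = 3.89 m/s
Converting: 3.89 m/s × 3.6 = 14.0 km/h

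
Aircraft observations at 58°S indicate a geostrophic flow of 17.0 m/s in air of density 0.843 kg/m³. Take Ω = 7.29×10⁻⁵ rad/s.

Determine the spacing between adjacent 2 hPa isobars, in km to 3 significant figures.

113 km

Coriolis parameter at 58°S:
f = 2Ω sin φ = 2 × 7.29×10⁻⁵ × sin 58° = 1.24×10⁻⁴ s⁻¹
Geostrophic balance rearranged: |∂P/∂n| = f ρ V_g
|∂P/∂n| = 1.24×10⁻⁴ × 0.843 × 17.0 = 1.77×10⁻³ Pa/m
Isobar spacing: Δn = ΔP/|∂P/∂n| = 200 Pa / 1.77×10⁻³ Pa/m = 112869 m ≈ 113 km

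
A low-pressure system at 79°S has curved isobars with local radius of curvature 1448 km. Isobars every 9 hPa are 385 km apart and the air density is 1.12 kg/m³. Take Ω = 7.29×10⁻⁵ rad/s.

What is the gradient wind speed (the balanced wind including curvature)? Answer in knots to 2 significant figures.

27 knots

Coriolis parameter at 79°S:
f = 2Ω sin φ = 2 × 7.29×10⁻⁵ × sin 79° = 1.43×10⁻⁴ s⁻¹
Pressure gradient: |∂P/∂n| = 900 Pa / 385000 m = 2.34×10⁻³ Pa/m
Geostrophic speed: V_g = |∂P/∂n|/(fρ) = 2.34×10⁻³/(1.43×10⁻⁴ × 1.12) = 14.6 m/s
Around a low, centrifugal force acts outward with Coriolis, so pressure-gradient force balances both:
(1/ρ)|∂P/∂n| = fV + V²/R  →  V² + fR·V − fR·V_g = 0
With fR = 1.43×10⁻⁴ × 1448×10³ m = 207 m/s:
V = [−fR + √((fR)² + 4 fR V_g)]/2 = [−207 + √(207² + 4×207×14.6)]/2 = 13.7 m/s
Subgeostrophic (V < V_g = 14.6 m/s), as expected around a low.
Converting: 13.7 m/s × 1.944 = 27 knots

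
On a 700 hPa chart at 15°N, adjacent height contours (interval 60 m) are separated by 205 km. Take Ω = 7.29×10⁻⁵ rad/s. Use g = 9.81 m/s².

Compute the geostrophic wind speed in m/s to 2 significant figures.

Coriolis parameter at 15°N:
f = 2Ω sin φ = 2 × 7.29×10⁻⁵ × sin 15° = 3.77×10⁻⁵ s⁻¹
Height gradient: |∂Z/∂n| = 60 m / 205000 m = 2.93×10⁻⁴
On a pressure surface, geostrophic balance gives V_g = (g/f)|∂Z/∂n|:
V_g = 9.81 × 2.93×10⁻⁴ / 3.77×10⁻⁵ = 76.1 m/s

76 m/s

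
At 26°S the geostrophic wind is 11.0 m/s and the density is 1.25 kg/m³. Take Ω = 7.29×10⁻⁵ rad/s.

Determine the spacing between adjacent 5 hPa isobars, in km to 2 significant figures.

570 km

Coriolis parameter at 26°S:
f = 2Ω sin φ = 2 × 7.29×10⁻⁵ × sin 26° = 6.39×10⁻⁵ s⁻¹
Geostrophic balance rearranged: |∂P/∂n| = f ρ V_g
|∂P/∂n| = 6.39×10⁻⁵ × 1.25 × 11.0 = 8.79×10⁻⁴ Pa/m
Isobar spacing: Δn = ΔP/|∂P/∂n| = 500 Pa / 8.79×10⁻⁴ Pa/m = 568942 m ≈ 570 km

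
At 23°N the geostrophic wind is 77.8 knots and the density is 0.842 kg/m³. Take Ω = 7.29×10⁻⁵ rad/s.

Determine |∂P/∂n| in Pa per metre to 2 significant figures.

Coriolis parameter at 23°N:
f = 2Ω sin φ = 2 × 7.29×10⁻⁵ × sin 23° = 5.70×10⁻⁵ s⁻¹
Wind speed in SI: 77.8 knots = 40.0 m/s
Geostrophic balance rearranged: |∂P/∂n| = f ρ V_g
|∂P/∂n| = 5.70×10⁻⁵ × 0.842 × 40.0 = 1.92×10⁻³ Pa/m

1.9×10⁻³ Pa/m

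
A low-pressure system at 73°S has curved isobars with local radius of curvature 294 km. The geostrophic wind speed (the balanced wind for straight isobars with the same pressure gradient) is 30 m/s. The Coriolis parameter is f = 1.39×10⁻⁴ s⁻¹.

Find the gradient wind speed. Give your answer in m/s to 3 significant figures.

Around a low, centrifugal force acts outward with Coriolis, so pressure-gradient force balances both:
(1/ρ)|∂P/∂n| = fV + V²/R  →  V² + fR·V − fR·V_g = 0
With fR = 1.39×10⁻⁴ × 294×10³ m = 40.9 m/s:
V = [−fR + √((fR)² + 4 fR V_g)]/2 = [−40.9 + √(40.9² + 4×40.9×30)]/2 = 20.1 m/s
Subgeostrophic (V < V_g = 30 m/s), as expected around a low.

20.1 m/s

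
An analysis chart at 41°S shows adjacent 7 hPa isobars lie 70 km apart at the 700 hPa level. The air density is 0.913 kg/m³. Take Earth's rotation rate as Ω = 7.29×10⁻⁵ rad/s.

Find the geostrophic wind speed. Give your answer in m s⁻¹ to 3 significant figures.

Coriolis parameter at 41°S:
f = 2Ω sin φ = 2 × 7.29×10⁻⁵ × sin 41° = 9.57×10⁻⁵ s⁻¹
Pressure gradient: |∂P/∂n| = 700 Pa / 70000 m = 1.00×10⁻² Pa/m
Geostrophic balance (pressure-gradient force = Coriolis force):
V_g = (1/(fρ)) |∂P/∂n| = 1.00×10⁻² / (9.57×10⁻⁵ × 0.913) = 115 m/s

115 m s⁻¹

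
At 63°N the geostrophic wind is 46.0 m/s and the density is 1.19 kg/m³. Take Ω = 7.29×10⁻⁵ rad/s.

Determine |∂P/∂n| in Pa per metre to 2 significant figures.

7.1×10⁻³ Pa/m

Coriolis parameter at 63°N:
f = 2Ω sin φ = 2 × 7.29×10⁻⁵ × sin 63° = 1.30×10⁻⁴ s⁻¹
Geostrophic balance rearranged: |∂P/∂n| = f ρ V_g
|∂P/∂n| = 1.30×10⁻⁴ × 1.19 × 46.0 = 7.11×10⁻³ Pa/m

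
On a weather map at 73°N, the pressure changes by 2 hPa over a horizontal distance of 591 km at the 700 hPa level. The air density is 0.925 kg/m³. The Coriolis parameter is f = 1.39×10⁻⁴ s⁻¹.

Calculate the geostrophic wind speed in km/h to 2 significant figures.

9.5 km/h

Pressure gradient: |∂P/∂n| = 200 Pa / 591000 m = 3.38×10⁻⁴ Pa/m
Geostrophic balance (pressure-gradient force = Coriolis force):
V_g = (1/(fρ)) |∂P/∂n| = 3.38×10⁻⁴ / (1.39×10⁻⁴ × 0.925) = 2.63 m/s
Converting: 2.63 m/s × 3.6 = 9.5 km/h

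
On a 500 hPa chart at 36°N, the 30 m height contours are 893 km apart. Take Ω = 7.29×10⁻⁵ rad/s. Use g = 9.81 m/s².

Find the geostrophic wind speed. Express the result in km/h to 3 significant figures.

13.8 km/h

Coriolis parameter at 36°N:
f = 2Ω sin φ = 2 × 7.29×10⁻⁵ × sin 36° = 8.57×10⁻⁵ s⁻¹
Height gradient: |∂Z/∂n| = 30 m / 893000 m = 3.36×10⁻⁵
On a pressure surface, geostrophic balance gives V_g = (g/f)|∂Z/∂n|:
V_g = 9.81 × 3.36×10⁻⁵ / 8.57×10⁻⁵ = 3.85 m/s
Converting: 3.85 m/s × 3.6 = 13.8 km/h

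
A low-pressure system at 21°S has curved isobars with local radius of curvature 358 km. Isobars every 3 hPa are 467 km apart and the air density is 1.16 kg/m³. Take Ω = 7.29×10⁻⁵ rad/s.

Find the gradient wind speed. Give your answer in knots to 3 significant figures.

Coriolis parameter at 21°S:
f = 2Ω sin φ = 2 × 7.29×10⁻⁵ × sin 21° = 5.23×10⁻⁵ s⁻¹
Pressure gradient: |∂P/∂n| = 300 Pa / 467000 m = 6.42×10⁻⁴ Pa/m
Geostrophic speed: V_g = |∂P/∂n|/(fρ) = 6.42×10⁻⁴/(5.23×10⁻⁵ × 1.16) = 10.6 m/s
Around a low, centrifugal force acts outward with Coriolis, so pressure-gradient force balances both:
(1/ρ)|∂P/∂n| = fV + V²/R  →  V² + fR·V − fR·V_g = 0
With fR = 5.23×10⁻⁵ × 358×10³ m = 18.7 m/s:
V = [−fR + √((fR)² + 4 fR V_g)]/2 = [−18.7 + √(18.7² + 4×18.7×10.6)]/2 = 7.55 m/s
Subgeostrophic (V < V_g = 10.6 m/s), as expected around a low.
Converting: 7.55 m/s × 1.944 = 14.7 knots

14.7 knots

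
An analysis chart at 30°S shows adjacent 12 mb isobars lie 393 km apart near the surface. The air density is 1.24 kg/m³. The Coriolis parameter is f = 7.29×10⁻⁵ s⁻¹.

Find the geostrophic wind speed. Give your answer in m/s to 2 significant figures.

Pressure gradient: |∂P/∂n| = 1200 Pa / 393000 m = 3.05×10⁻³ Pa/m
Geostrophic balance (pressure-gradient force = Coriolis force):
V_g = (1/(fρ)) |∂P/∂n| = 3.05×10⁻³ / (7.29×10⁻⁵ × 1.24) = 33.8 m/s

34 m/s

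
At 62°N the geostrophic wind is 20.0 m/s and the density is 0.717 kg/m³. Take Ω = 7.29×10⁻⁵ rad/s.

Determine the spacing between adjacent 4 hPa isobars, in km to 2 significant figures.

220 km

Coriolis parameter at 62°N:
f = 2Ω sin φ = 2 × 7.29×10⁻⁵ × sin 62° = 1.29×10⁻⁴ s⁻¹
Geostrophic balance rearranged: |∂P/∂n| = f ρ V_g
|∂P/∂n| = 1.29×10⁻⁴ × 0.717 × 20.0 = 1.85×10⁻³ Pa/m
Isobar spacing: Δn = ΔP/|∂P/∂n| = 400 Pa / 1.85×10⁻³ Pa/m = 216680 m ≈ 220 km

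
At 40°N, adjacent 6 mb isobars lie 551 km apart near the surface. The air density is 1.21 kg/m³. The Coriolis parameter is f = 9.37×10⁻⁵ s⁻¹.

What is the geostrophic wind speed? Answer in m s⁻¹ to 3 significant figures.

Pressure gradient: |∂P/∂n| = 600 Pa / 551000 m = 1.09×10⁻³ Pa/m
Geostrophic balance (pressure-gradient force = Coriolis force):
V_g = (1/(fρ)) |∂P/∂n| = 1.09×10⁻³ / (9.37×10⁻⁵ × 1.21) = 9.60 m/s

9.60 m s⁻¹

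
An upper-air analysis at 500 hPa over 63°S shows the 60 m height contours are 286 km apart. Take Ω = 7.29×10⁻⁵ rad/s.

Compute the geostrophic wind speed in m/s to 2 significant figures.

16 m/s

Coriolis parameter at 63°S:
f = 2Ω sin φ = 2 × 7.29×10⁻⁵ × sin 63° = 1.30×10⁻⁴ s⁻¹
Height gradient: |∂Z/∂n| = 60 m / 286000 m = 2.10×10⁻⁴
On a pressure surface, geostrophic balance gives V_g = (g/f)|∂Z/∂n|:
V_g = 9.81 × 2.10×10⁻⁴ / 1.30×10⁻⁴ = 15.8 m/s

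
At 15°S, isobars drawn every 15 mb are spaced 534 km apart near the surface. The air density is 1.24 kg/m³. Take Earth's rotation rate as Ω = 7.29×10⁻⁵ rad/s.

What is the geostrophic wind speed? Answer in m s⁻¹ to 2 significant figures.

60 m s⁻¹

Coriolis parameter at 15°S:
f = 2Ω sin φ = 2 × 7.29×10⁻⁵ × sin 15° = 3.77×10⁻⁵ s⁻¹
Pressure gradient: |∂P/∂n| = 1500 Pa / 534000 m = 2.81×10⁻³ Pa/m
Geostrophic balance (pressure-gradient force = Coriolis force):
V_g = (1/(fρ)) |∂P/∂n| = 2.81×10⁻³ / (3.77×10⁻⁵ × 1.24) = 60.0 m/s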